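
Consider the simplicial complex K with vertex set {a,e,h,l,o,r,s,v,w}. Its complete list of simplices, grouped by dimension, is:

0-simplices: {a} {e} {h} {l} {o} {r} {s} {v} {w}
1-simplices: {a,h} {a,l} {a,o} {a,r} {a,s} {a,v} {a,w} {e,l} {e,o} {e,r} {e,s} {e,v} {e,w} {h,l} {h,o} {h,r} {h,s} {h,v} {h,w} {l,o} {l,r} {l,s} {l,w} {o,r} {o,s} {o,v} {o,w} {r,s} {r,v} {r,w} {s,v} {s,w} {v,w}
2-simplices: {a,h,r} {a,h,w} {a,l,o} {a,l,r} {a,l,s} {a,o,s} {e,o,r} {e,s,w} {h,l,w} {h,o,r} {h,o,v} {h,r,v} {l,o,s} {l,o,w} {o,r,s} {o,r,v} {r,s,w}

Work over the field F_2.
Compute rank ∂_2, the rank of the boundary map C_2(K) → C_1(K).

rank∂_2=15

n_0=9 n_1=33 n_2=17  [Z2]
∂1: piv[ah,al,ao,ar,as,av,aw,el] rk=8  ker:eo,er,es,ev,ew,hl,ho,hr,hs,hv,hw,lo,lr,ls,lw,or,os,ov,ow,rs,rv,rw,sv,sw,vw
∂2: piv[ahr,ahw,alo,alr,als,aos,eor,esw,hlw,hor,hov,hrv,low,ors,rsw] rk=15  ker:los,orv
rk∂_2=15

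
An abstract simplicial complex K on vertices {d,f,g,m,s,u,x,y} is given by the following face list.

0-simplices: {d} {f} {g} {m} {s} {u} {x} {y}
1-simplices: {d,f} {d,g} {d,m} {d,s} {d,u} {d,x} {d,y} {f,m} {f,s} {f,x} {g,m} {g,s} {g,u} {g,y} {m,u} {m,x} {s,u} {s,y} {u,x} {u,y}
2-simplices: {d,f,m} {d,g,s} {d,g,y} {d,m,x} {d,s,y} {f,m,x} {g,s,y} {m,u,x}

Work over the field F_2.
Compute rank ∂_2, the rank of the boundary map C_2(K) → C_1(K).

rank∂_2=7

n_0=8 n_1=20 n_2=8  [Z2]
∂1: piv[df,dg,dm,ds,du,dx,dy] rk=7  ker:fm,fs,fx,gm,gs,gu,gy,mu,mx,su,sy,ux,uy
∂2: piv[dfm,dgs,dgy,dmx,dsy,fmx,mux] rk=7  ker:gsy
rk∂_2=7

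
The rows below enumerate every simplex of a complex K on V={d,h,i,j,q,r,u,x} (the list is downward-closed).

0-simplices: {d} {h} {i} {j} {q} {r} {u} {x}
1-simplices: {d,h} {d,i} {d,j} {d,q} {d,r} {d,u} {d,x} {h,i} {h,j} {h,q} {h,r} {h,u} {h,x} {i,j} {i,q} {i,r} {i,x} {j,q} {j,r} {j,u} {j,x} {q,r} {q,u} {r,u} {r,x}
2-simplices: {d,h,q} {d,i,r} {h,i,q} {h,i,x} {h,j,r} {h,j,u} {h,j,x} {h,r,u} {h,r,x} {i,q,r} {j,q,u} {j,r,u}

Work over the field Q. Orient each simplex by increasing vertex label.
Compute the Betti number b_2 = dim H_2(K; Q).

n_0=8 n_1=25 n_2=12  [Q]
∂1: piv[dh,di,dj,dq,dr,du,dx] rk=7  ker:hi,hj,hq,hr,hu,hx,ij,iq,ir,ix,jq,jr,ju,jx,qr,qu,ru,rx
∂2: piv[dhq,dir,hiq,hix,hjr,hju,hjx,hru,hrx,iqr,jqu] rk=11  ker:jru
b_2=(12−11)−0=1

b_2=1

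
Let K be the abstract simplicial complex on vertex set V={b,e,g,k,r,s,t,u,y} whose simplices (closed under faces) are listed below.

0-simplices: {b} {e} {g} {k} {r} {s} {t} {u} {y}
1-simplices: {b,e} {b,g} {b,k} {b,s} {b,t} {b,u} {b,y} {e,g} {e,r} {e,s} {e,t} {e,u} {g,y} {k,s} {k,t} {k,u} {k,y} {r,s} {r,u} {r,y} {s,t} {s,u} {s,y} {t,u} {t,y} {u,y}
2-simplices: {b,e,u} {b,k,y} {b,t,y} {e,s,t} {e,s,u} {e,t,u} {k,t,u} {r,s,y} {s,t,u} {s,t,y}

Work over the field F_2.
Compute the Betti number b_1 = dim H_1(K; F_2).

b_1=9

n_0=9 n_1=26 n_2=10  [Z2]
∂1: piv[be,bg,bk,bs,bt,bu,by,er] rk=8  ker:eg,es,et,eu,gy,ks,kt,ku,ky,rs,ru,ry,st,su,sy,tu,ty,uy
∂2: piv[beu,bky,bty,est,esu,etu,ktu,rsy,sty] rk=9  ker:stu
b_1=(26−8)−9=9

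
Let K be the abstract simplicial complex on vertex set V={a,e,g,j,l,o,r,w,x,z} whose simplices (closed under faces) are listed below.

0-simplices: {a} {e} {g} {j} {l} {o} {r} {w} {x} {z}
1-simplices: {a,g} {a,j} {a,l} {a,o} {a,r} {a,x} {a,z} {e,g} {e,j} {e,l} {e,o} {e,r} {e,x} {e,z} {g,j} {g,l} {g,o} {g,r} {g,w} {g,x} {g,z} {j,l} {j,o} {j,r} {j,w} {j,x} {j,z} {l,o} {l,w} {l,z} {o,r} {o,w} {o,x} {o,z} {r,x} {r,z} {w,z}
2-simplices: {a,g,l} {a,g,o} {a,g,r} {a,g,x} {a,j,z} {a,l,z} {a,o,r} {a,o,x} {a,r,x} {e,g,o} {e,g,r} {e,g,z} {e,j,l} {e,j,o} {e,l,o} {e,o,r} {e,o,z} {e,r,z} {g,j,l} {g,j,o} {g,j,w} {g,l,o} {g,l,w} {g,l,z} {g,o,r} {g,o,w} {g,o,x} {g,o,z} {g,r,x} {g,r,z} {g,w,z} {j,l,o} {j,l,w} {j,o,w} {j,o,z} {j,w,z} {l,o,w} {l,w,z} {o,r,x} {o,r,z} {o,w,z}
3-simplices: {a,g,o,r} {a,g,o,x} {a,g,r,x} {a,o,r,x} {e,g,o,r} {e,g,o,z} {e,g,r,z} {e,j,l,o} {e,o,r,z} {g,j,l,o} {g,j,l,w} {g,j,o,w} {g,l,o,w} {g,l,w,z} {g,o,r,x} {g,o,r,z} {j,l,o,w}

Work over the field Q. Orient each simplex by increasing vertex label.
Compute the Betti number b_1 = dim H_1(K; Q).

b_1=3

n_0=10 n_1=37 n_2=41 n_3=17  [Q]
∂1: piv[ag,aj,al,ao,ar,ax,az,eg,gw] rk=9  ker:ej,el,eo,er,ex,ez,gj,gl,go,gr,gx,gz,jl,jo,jr,jw,jx,jz,lo,lw,lz,or,ow,ox,oz,rx,rz,wz
∂2: piv[agl,ago,agr,agx,ajz,alz,aor,aox,arx,ego,egr,egz,ejl,ejo,elo,eoz,erz,gjl,gjo,gjw,glw,glz,gow,gwz,joz] rk=25  ker:eor,glo,gor,gox,goz,grx,grz,jlo,jlw,jow,jwz,low,lwz,orx,orz,owz
∂3: piv[agor,agox,agrx,aorx,egor,egoz,egrz,ejlo,eorz,gjlo,gjlw,gjow,glow,glwz] rk=14  ker:gorx,gorz,jlow
b_1=(37−9)−25=3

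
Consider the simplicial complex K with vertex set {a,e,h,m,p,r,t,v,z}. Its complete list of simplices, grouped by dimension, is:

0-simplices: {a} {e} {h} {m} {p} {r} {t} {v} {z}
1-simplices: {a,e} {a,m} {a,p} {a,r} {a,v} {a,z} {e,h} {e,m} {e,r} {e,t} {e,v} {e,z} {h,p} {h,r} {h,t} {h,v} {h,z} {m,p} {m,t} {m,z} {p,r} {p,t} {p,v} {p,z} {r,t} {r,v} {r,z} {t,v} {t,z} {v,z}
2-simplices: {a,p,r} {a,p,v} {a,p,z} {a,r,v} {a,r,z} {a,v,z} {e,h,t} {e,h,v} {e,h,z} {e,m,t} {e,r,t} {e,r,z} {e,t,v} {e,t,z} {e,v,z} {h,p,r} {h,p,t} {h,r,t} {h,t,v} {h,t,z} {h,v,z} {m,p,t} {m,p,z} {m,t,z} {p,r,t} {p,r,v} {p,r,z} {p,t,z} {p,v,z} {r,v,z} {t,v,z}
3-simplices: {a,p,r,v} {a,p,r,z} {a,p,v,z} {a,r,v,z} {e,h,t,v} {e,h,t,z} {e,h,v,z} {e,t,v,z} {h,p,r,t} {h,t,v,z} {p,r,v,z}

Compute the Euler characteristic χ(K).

χ(K)=-1

n_0=9 n_1=30 n_2=31 n_3=11
χ=+9−30+31−11=-1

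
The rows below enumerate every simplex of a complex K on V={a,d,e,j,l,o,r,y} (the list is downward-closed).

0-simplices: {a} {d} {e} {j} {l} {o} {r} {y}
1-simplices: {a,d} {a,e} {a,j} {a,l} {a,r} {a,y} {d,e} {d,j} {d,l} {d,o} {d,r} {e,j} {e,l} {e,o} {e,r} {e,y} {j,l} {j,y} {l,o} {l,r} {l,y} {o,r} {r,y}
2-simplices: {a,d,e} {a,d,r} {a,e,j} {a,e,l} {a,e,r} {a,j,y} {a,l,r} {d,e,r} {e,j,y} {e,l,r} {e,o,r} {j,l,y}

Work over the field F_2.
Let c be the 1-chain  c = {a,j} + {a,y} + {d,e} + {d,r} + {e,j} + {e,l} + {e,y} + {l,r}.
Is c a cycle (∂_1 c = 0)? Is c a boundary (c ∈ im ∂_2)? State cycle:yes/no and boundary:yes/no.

cycle:yes boundary:yes

n_0=8 n_1=23 n_2=12  [Z2]
∂1: piv[ad,ae,aj,al,ar,ay,do] rk=7  ker:de,dj,dl,dr,ej,el,eo,er,ey,jl,jy,lo,lr,ly,or,ry
∂2: piv[ade,adr,aej,ael,aer,ajy,alr,ejy,eor,jly] rk=10  ker:der,elr
∂1c = 0
c vs im∂2: reduces to 0 ⇒ boundary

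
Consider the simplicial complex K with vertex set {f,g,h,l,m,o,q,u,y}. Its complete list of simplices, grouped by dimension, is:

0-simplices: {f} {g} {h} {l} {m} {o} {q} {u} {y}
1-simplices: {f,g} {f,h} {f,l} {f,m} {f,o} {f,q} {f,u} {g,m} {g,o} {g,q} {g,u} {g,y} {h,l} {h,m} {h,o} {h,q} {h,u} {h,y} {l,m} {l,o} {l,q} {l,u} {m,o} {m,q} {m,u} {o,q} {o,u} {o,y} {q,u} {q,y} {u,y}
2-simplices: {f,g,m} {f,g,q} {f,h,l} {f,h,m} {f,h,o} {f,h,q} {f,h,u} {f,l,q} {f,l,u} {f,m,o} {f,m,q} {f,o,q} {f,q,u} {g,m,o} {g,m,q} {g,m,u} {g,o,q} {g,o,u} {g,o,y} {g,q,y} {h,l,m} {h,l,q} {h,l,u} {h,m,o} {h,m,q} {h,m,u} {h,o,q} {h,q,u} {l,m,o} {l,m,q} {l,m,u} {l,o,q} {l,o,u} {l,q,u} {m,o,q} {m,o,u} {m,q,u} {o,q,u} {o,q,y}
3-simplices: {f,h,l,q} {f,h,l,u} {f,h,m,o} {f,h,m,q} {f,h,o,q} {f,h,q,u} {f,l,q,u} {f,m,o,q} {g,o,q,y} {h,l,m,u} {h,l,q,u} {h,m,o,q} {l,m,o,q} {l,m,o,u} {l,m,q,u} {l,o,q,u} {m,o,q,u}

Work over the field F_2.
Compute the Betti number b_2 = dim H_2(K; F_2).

b_2=4

n_0=9 n_1=31 n_2=39 n_3=17  [Z2]
∂1: piv[fg,fh,fl,fm,fo,fq,fu,gy] rk=8  ker:gm,go,gq,gu,hl,hm,ho,hq,hu,hy,lm,lo,lq,lu,mo,mq,mu,oq,ou,oy,qu,qy,uy
∂2: piv[fgm,fgq,fhl,fhm,fho,fhq,fhu,flq,flu,fmo,fmq,foq,fqu,gmo,gmu,gou,goy,gqy,hlm,hmu,lmo] rk=21  ker:gmq,goq,hlq,hlu,hmo,hmq,hoq,hqu,lmq,lmu,loq,lou,lqu,moq,mou,mqu,oqu,oqy
∂3: piv[fhlq,fhlu,fhmo,fhmq,fhoq,fhqu,flqu,fmoq,goqy,hlmu,lmoq,lmou,lmqu,loqu] rk=14  ker:hlqu,hmoq,moqu
b_2=(39−21)−14=4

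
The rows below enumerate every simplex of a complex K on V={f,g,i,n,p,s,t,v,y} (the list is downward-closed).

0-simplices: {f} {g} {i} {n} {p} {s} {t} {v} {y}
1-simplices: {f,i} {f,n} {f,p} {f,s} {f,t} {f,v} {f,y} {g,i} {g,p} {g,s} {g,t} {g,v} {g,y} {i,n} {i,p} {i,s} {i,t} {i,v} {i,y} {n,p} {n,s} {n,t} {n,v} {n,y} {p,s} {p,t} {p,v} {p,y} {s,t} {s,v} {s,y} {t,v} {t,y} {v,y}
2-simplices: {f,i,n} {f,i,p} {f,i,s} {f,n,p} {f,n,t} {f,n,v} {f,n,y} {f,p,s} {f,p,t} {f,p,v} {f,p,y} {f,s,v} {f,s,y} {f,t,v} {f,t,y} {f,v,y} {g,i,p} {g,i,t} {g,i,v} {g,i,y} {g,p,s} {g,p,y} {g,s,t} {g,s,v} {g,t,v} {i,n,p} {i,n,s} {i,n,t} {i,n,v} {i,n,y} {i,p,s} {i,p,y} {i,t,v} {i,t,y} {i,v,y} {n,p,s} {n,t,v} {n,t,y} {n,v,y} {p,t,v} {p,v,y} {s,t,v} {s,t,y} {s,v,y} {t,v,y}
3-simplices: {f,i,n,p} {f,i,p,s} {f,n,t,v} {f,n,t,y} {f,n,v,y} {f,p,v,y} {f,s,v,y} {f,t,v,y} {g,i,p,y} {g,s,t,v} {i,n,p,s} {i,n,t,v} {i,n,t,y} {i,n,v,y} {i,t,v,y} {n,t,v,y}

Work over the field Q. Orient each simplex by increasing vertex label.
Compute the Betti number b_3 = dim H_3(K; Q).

n_0=9 n_1=34 n_2=45 n_3=16  [Q]
∂1: piv[fi,fn,fp,fs,ft,fv,fy,gi] rk=8  ker:gp,gs,gt,gv,gy,in,ip,is,it,iv,iy,np,ns,nt,nv,ny,ps,pt,pv,py,st,sv,sy,tv,ty,vy
∂2: piv[fin,fip,fis,fnp,fnt,fnv,fny,fps,fpt,fpv,fpy,fsv,fsy,ftv,fty,fvy,gip,git,giv,giy,gps,gpy,gst,gsv,gtv,ins] rk=26  ker:inp,int,inv,iny,ips,ipy,itv,ity,ivy,nps,ntv,nty,nvy,ptv,pvy,stv,sty,svy,tvy
∂3: piv[finp,fips,fntv,fnty,fnvy,fpvy,fsvy,ftvy,gipy,gstv,inps,intv,inty,invy] rk=14  ker:itvy,ntvy
b_3=(16−14)−0=2

b_3=2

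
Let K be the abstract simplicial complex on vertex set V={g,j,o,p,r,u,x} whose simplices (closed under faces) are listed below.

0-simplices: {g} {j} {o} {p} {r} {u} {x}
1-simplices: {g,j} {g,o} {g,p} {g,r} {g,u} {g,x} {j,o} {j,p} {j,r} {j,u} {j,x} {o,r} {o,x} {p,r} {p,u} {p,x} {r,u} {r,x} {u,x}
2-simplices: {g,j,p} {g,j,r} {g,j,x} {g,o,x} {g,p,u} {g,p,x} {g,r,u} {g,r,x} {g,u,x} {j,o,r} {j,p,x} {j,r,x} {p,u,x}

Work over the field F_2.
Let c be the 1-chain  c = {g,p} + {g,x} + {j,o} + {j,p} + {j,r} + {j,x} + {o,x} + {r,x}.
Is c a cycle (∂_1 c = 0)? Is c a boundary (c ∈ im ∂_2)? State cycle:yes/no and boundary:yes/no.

cycle:yes boundary:no

n_0=7 n_1=19 n_2=13  [Z2]
∂1: piv[gj,go,gp,gr,gu,gx] rk=6  ker:jo,jp,jr,ju,jx,or,ox,pr,pu,px,ru,rx,ux
∂2: piv[gjp,gjr,gjx,gox,gpu,gpx,gru,grx,gux,jor] rk=10  ker:jpx,jrx,pux
∂1c = 0
c vs im∂2: residual ≠ 0 ⇒ not boundary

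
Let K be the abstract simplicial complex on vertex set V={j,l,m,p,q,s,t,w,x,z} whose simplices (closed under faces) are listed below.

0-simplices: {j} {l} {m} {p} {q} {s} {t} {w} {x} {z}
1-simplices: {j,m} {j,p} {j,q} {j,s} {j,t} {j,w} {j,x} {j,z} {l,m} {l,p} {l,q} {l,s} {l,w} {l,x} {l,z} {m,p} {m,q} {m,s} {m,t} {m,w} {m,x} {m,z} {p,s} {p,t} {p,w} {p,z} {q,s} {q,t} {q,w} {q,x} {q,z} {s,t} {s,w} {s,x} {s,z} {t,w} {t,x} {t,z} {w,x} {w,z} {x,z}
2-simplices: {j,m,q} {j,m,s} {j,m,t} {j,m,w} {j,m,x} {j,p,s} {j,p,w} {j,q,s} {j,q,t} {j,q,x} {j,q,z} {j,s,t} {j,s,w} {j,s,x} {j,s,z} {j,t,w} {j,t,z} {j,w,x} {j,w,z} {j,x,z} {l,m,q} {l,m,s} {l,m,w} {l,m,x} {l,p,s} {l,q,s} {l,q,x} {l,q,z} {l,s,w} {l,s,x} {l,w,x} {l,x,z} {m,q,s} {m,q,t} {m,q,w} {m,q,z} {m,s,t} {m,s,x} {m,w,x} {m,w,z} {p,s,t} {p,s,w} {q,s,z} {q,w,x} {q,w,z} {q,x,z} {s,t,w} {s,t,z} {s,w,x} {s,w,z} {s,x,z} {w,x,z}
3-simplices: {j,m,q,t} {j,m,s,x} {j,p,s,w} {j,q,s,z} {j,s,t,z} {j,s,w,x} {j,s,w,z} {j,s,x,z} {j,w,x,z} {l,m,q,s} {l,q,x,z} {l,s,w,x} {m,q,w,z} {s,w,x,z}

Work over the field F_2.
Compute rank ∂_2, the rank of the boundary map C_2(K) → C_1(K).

rank∂_2=29

n_0=10 n_1=41 n_2=52 n_3=14  [Z2]
∂1: piv[jm,jp,jq,js,jt,jw,jx,jz,lm] rk=9  ker:lp,lq,ls,lw,lx,lz,mp,mq,ms,mt,mw,mx,mz,ps,pt,pw,pz,qs,qt,qw,qx,qz,st,sw,sx,sz,tw,tx,tz,wx,wz,xz
∂2: piv[jmq,jms,jmt,jmw,jmx,jps,jpw,jqs,jqt,jqx,jqz,jst,jsw,jsx,jsz,jtw,jtz,jwx,jwz,jxz,lmq,lms,lmw,lmx,lps,lqz,mqw,mqz,pst] rk=29  ker:lqs,lqx,lsw,lsx,lwx,lxz,mqs,mqt,mst,msx,mwx,mwz,psw,qsz,qwx,qwz,qxz,stw,stz,swx,swz,sxz,wxz
∂3: piv[jmqt,jmsx,jpsw,jqsz,jstz,jswx,jswz,jsxz,jwxz,lmqs,lqxz,lswx,mqwz] rk=13  ker:swxz
rk∂_2=29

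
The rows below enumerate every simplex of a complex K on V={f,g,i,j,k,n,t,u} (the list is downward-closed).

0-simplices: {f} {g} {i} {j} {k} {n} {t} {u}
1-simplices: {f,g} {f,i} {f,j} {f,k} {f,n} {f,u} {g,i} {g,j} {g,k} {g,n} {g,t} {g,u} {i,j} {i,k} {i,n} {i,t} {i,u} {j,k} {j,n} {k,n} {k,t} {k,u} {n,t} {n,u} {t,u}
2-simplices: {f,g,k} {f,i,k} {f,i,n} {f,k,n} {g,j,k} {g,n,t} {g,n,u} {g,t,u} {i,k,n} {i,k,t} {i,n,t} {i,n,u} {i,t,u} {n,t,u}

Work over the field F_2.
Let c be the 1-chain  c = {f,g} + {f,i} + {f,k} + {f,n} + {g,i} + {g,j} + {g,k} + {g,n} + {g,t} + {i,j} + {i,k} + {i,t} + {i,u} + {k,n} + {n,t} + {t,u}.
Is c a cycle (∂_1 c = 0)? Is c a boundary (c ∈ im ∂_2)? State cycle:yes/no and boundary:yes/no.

n_0=8 n_1=25 n_2=14  [Z2]
∂1: piv[fg,fi,fj,fk,fn,fu,gt] rk=7  ker:gi,gj,gk,gn,gu,ij,ik,in,it,iu,jk,jn,kn,kt,ku,nt,nu,tu
∂2: piv[fgk,fik,fin,fkn,gjk,gnt,gnu,gtu,ikt,int,inu] rk=11  ker:ikn,itu,ntu
∂1c = 0
c vs im∂2: residual ≠ 0 ⇒ not boundary

cycle:yes boundary:no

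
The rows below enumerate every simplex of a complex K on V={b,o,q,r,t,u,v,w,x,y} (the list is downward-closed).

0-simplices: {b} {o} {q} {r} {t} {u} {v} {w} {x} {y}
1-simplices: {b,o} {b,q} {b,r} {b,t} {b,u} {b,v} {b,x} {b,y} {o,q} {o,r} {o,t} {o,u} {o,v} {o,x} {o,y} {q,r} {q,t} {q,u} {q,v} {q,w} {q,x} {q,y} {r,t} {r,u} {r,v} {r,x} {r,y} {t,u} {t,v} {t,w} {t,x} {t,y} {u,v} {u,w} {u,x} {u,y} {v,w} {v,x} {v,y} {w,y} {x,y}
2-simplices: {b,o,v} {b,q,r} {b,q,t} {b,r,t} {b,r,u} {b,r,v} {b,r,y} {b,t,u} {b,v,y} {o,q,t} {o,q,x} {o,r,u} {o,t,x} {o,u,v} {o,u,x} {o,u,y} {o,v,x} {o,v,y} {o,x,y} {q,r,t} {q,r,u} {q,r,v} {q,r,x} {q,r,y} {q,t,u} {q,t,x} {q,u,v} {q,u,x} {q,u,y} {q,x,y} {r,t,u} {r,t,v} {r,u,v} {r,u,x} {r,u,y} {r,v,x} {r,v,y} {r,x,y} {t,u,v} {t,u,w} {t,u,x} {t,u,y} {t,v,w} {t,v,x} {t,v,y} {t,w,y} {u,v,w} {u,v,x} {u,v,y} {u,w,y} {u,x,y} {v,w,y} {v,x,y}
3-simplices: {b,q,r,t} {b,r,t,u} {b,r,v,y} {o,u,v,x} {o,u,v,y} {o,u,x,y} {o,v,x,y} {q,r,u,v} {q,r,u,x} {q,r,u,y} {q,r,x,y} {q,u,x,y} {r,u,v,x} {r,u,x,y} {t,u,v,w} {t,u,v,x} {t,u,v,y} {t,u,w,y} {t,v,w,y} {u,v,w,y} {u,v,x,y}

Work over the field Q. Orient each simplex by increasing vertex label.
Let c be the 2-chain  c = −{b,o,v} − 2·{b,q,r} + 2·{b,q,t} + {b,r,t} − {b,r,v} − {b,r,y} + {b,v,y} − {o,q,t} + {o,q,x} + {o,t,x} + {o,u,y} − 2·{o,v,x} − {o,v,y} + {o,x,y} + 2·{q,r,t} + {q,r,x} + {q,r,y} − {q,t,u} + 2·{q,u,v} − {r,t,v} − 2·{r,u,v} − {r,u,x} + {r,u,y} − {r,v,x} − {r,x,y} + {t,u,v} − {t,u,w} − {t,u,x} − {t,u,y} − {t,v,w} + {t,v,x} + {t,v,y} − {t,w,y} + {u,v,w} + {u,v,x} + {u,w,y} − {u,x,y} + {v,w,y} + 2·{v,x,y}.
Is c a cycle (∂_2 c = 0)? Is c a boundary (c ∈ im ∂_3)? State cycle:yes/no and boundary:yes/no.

cycle:no boundary:no

n_0=10 n_1=41 n_2=53 n_3=21  [Q]
∂1: piv[bo,bq,br,bt,bu,bv,bx,by,qw] rk=9  ker:oq,or,ot,ou,ov,ox,oy,qr,qt,qu,qv,qx,qy,rt,ru,rv,rx,ry,tu,tv,tw,tx,ty,uv,uw,ux,uy,vw,vx,vy,wy,xy
∂2: piv[bov,bqr,bqt,brt,bru,brv,bry,btu,bvy,oqt,oqx,oru,otx,ouv,oux,ouy,ovx,ovy,oxy,qru,qrv,qrx,qry,quv,qux,rtv,tuw,tuy,tvw,twy] rk=30  ker:qrt,qtu,qtx,quy,qxy,rtu,ruv,rux,ruy,rvx,rvy,rxy,tuv,tux,tvx,tvy,uvw,uvx,uvy,uwy,uxy,vwy,vxy
∂3: piv[bqrt,brtu,brvy,ouvx,ouvy,ouxy,ovxy,qruv,qrux,qruy,qrxy,quxy,ruvx,tuvw,tuvx,tuvy,tuwy,tvwy] rk=18  ker:ruxy,uvwy,uvxy
∂2c = −{b,o} + {b,r} − 3·{b,t} + 3·{b,v} + 2·{o,t} + {o,u} − 4·{o,v} + {o,x} − {o,y} + 2·{q,r} − 2·{q,t} + 3·{q,u} − 2·{q,v} − {q,y} + 2·{r,t} − 2·{r,u} + {r,v} + 2·{r,x} − 3·{t,u} − {t,v} + {t,w} + {t,x} + {t,y} + 3·{u,v} − {u,w} − 4·{u,x} + {u,y} + {v,w} + {v,x} − 2·{v,y} + {w,y} + {x,y}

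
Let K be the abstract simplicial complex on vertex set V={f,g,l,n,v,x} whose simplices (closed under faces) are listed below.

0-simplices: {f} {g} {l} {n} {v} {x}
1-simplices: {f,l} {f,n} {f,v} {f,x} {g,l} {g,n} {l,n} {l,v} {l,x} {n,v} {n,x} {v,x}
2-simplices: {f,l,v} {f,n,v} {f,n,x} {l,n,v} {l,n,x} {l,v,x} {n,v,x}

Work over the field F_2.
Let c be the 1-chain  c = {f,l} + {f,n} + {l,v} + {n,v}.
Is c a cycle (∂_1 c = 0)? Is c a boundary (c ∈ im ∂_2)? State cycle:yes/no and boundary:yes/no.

n_0=6 n_1=12 n_2=7  [Z2]
∂1: piv[fl,fn,fv,fx,gl] rk=5  ker:gn,ln,lv,lx,nv,nx,vx
∂2: piv[flv,fnv,fnx,lnv,lnx,lvx] rk=6  ker:nvx
∂1c = 0
c vs im∂2: reduces to 0 ⇒ boundary

cycle:yes boundary:yes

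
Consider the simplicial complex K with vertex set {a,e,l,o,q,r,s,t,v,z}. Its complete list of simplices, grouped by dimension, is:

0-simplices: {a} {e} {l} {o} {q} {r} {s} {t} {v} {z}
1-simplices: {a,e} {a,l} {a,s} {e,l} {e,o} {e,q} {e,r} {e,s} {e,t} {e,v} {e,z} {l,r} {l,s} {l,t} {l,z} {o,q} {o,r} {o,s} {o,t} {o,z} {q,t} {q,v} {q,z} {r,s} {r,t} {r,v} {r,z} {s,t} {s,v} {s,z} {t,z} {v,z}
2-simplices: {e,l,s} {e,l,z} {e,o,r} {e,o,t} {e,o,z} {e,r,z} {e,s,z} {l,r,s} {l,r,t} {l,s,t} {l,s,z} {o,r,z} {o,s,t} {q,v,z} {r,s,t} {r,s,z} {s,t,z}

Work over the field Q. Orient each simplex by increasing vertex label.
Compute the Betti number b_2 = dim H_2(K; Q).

n_0=10 n_1=32 n_2=17  [Q]
∂1: piv[ae,al,as,eo,eq,er,et,ev,ez] rk=9  ker:el,es,lr,ls,lt,lz,oq,or,os,ot,oz,qt,qv,qz,rs,rt,rv,rz,st,sv,sz,tz,vz
∂2: piv[els,elz,eor,eot,eoz,erz,esz,lrs,lrt,lst,ost,qvz,rsz,stz] rk=14  ker:lsz,orz,rst
b_2=(17−14)−0=3

b_2=3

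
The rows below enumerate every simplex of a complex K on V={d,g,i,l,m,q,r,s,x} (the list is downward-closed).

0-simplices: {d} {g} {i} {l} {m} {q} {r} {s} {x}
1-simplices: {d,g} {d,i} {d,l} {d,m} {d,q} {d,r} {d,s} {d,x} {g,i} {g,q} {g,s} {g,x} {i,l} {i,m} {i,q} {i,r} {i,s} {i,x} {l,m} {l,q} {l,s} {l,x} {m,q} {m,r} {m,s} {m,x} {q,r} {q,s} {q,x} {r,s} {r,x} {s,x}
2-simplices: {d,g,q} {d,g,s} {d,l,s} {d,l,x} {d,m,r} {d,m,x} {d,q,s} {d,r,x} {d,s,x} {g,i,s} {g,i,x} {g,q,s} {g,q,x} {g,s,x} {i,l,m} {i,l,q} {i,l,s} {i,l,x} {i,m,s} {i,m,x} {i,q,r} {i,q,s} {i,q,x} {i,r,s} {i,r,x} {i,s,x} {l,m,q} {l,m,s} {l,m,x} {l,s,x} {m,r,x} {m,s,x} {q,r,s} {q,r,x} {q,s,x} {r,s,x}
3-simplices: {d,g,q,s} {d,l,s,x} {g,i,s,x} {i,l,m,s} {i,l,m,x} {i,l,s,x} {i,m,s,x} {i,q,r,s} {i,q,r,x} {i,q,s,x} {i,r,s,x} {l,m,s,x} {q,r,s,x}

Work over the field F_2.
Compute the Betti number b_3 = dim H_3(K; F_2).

n_0=9 n_1=32 n_2=36 n_3=13  [Z2]
∂1: piv[dg,di,dl,dm,dq,dr,ds,dx] rk=8  ker:gi,gq,gs,gx,il,im,iq,ir,is,ix,lm,lq,ls,lx,mq,mr,ms,mx,qr,qs,qx,rs,rx,sx
∂2: piv[dgq,dgs,dls,dlx,dmr,dmx,dqs,drx,dsx,gis,gix,gqx,gsx,ilm,ilq,ils,ims,imx,iqr,iqs,irs,irx,lmq] rk=23  ker:gqs,ilx,iqx,isx,lms,lmx,lsx,mrx,msx,qrs,qrx,qsx,rsx
∂3: piv[dgqs,dlsx,gisx,ilms,ilmx,ilsx,imsx,iqrs,iqrx,iqsx,irsx] rk=11  ker:lmsx,qrsx
b_3=(13−11)−0=2

b_3=2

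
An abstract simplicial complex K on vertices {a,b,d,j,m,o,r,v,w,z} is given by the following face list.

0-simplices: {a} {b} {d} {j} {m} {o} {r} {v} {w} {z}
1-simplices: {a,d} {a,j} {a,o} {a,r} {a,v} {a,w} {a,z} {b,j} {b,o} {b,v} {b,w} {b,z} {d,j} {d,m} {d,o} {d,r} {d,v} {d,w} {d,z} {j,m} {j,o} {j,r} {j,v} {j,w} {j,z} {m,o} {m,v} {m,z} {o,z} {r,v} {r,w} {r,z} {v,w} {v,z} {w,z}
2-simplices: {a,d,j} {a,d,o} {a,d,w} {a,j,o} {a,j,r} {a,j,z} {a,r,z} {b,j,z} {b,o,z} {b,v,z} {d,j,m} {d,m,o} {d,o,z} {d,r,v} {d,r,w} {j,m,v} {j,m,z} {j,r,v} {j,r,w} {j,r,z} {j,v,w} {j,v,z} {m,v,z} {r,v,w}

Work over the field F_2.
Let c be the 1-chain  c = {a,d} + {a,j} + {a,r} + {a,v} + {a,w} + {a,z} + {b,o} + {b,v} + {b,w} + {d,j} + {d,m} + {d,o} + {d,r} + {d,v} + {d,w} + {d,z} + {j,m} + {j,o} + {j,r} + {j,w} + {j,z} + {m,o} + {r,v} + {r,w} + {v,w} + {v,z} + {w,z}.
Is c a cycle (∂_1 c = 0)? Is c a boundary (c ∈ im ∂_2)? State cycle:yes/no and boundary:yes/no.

cycle:no boundary:no

n_0=10 n_1=35 n_2=24  [Z2]
∂1: piv[ad,aj,ao,ar,av,aw,az,bj,dm] rk=9  ker:bo,bv,bw,bz,dj,do,dr,dv,dw,dz,jm,jo,jr,jv,jw,jz,mo,mv,mz,oz,rv,rw,rz,vw,vz,wz
∂2: piv[adj,ado,adw,ajo,ajr,ajz,arz,bjz,boz,bvz,djm,dmo,doz,drv,drw,jmv,jmz,jrv,jrw,jvw,jvz] rk=21  ker:jrz,mvz,rvw
∂1c = {b} + {j} + {m} + {r} + {w} + {z}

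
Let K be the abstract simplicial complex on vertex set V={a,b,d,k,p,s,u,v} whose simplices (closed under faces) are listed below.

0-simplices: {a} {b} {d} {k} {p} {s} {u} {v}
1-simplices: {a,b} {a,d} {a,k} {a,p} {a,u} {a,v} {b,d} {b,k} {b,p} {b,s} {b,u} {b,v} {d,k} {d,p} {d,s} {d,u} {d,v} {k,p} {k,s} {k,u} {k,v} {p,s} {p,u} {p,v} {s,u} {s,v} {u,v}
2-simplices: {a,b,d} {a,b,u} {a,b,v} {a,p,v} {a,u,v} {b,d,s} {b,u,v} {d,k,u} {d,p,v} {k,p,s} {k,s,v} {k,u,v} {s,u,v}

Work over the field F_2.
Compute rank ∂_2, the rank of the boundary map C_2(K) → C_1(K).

n_0=8 n_1=27 n_2=13  [Z2]
∂1: piv[ab,ad,ak,ap,au,av,bs] rk=7  ker:bd,bk,bp,bu,bv,dk,dp,ds,du,dv,kp,ks,ku,kv,ps,pu,pv,su,sv,uv
∂2: piv[abd,abu,abv,apv,auv,bds,dku,dpv,kps,ksv,kuv,suv] rk=12  ker:buv
rk∂_2=12

rank∂_2=12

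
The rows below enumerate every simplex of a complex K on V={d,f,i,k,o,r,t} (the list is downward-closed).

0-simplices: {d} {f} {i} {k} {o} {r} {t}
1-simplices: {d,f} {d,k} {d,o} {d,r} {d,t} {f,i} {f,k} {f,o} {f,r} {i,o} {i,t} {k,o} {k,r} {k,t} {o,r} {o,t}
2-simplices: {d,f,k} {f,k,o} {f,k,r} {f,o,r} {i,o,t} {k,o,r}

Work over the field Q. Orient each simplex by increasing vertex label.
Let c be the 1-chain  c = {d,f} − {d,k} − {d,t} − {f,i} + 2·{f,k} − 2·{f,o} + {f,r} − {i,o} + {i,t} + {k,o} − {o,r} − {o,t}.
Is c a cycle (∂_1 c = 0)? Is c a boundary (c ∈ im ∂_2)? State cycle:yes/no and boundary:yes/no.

cycle:no boundary:no

n_0=7 n_1=16 n_2=6  [Q]
∂1: piv[df,dk,do,dr,dt,fi] rk=6  ker:fk,fo,fr,io,it,ko,kr,kt,or,ot
∂2: piv[dfk,fko,fkr,for,iot] rk=5  ker:kor
∂1c = {d} + {f} − {i} − {t}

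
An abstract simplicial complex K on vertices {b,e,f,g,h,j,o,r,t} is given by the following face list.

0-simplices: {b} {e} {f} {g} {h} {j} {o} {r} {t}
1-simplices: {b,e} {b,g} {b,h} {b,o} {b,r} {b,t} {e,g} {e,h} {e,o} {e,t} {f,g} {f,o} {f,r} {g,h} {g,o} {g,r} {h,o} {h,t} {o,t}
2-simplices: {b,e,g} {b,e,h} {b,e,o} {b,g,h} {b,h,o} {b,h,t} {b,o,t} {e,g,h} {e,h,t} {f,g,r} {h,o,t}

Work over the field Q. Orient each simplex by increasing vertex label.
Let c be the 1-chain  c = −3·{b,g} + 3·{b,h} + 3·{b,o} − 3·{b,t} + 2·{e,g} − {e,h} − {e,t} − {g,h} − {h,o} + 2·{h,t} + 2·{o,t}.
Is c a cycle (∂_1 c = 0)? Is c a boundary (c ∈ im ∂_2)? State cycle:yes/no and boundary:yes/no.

n_0=9 n_1=19 n_2=11  [Q]
∂1: piv[be,bg,bh,bo,br,bt,fg] rk=7  ker:eg,eh,eo,et,fo,fr,gh,go,gr,ho,ht,ot
∂2: piv[beg,beh,beo,bgh,bho,bht,bot,eht,fgr] rk=9  ker:egh,hot
∂1c = 0
c vs im∂2: reduces to 0 ⇒ boundary

cycle:yes boundary:yes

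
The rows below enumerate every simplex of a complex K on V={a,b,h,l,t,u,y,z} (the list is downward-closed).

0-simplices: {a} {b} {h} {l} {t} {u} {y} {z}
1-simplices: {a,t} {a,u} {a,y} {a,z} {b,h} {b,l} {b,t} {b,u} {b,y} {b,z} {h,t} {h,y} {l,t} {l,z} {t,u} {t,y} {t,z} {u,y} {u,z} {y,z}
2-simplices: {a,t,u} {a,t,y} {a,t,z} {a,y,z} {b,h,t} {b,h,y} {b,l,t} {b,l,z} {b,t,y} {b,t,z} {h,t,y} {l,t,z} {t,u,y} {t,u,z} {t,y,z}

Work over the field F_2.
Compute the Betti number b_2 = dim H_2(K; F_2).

n_0=8 n_1=20 n_2=15  [Z2]
∂1: piv[at,au,ay,az,bh,bl,bt] rk=7  ker:bu,by,bz,ht,hy,lt,lz,tu,ty,tz,uy,uz,yz
∂2: piv[atu,aty,atz,ayz,bht,bhy,blt,blz,bty,btz,tuy,tuz] rk=12  ker:hty,ltz,tyz
b_2=(15−12)−0=3

b_2=3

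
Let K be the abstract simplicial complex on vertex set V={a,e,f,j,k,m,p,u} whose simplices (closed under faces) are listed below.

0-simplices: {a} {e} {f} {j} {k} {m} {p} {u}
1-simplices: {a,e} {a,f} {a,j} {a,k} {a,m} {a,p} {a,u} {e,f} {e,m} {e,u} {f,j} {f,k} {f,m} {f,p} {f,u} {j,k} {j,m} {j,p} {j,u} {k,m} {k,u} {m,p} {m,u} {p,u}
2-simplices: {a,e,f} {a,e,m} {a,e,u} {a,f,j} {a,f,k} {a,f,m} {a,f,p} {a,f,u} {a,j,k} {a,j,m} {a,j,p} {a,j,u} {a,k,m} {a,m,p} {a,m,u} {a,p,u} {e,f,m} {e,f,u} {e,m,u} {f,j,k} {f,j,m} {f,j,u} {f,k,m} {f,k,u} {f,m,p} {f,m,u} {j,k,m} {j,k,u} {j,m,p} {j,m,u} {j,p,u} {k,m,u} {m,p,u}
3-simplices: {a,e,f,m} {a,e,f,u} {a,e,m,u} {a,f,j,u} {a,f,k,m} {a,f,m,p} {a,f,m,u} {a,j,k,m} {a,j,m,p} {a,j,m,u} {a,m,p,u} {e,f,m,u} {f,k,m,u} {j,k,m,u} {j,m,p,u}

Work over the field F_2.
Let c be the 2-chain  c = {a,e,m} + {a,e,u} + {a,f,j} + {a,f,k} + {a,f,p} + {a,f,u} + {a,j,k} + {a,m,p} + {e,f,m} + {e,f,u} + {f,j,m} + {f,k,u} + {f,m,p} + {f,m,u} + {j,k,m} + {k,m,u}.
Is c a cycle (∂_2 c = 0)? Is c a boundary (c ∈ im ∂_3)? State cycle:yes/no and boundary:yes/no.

n_0=8 n_1=24 n_2=33 n_3=15  [Z2]
∂1: piv[ae,af,aj,ak,am,ap,au] rk=7  ker:ef,em,eu,fj,fk,fm,fp,fu,jk,jm,jp,ju,km,ku,mp,mu,pu
∂2: piv[aef,aem,aeu,afj,afk,afm,afp,afu,ajk,ajm,ajp,aju,akm,amp,amu,apu,fku] rk=17  ker:efm,efu,emu,fjk,fjm,fju,fkm,fmp,fmu,jkm,jku,jmp,jmu,jpu,kmu,mpu
∂3: piv[aefm,aefu,aemu,afju,afkm,afmp,afmu,ajkm,ajmp,ajmu,ampu,fkmu,jkmu,jmpu] rk=14  ker:efmu
∂2c = 0
c vs im∂3: residual ≠ 0 ⇒ not boundary

cycle:yes boundary:no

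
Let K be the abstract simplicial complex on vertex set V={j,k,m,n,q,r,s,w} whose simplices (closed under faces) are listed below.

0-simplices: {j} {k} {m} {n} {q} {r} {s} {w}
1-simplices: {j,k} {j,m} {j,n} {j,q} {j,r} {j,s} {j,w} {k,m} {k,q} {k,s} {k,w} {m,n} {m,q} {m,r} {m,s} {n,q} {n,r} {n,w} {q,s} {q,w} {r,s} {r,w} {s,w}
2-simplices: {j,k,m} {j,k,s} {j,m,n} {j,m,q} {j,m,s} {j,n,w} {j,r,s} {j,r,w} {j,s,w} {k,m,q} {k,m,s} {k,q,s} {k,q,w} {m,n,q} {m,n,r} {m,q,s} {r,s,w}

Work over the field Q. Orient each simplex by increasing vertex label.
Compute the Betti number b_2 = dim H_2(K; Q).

n_0=8 n_1=23 n_2=17  [Q]
∂1: piv[jk,jm,jn,jq,jr,js,jw] rk=7  ker:km,kq,ks,kw,mn,mq,mr,ms,nq,nr,nw,qs,qw,rs,rw,sw
∂2: piv[jkm,jks,jmn,jmq,jms,jnw,jrs,jrw,jsw,kmq,kqs,kqw,mnq,mnr] rk=14  ker:kms,mqs,rsw
b_2=(17−14)−0=3

b_2=3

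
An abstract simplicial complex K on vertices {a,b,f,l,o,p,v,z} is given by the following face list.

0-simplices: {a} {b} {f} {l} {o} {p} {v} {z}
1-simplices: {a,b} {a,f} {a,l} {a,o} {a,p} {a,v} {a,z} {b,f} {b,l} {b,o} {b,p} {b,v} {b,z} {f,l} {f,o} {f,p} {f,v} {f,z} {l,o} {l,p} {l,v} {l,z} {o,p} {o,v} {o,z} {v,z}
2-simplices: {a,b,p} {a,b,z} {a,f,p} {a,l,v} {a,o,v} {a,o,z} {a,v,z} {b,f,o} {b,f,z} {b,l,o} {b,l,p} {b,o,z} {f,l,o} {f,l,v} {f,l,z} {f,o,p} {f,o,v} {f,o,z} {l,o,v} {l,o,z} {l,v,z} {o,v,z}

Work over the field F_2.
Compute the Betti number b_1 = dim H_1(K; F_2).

b_1=2

n_0=8 n_1=26 n_2=22  [Z2]
∂1: piv[ab,af,al,ao,ap,av,az] rk=7  ker:bf,bl,bo,bp,bv,bz,fl,fo,fp,fv,fz,lo,lp,lv,lz,op,ov,oz,vz
∂2: piv[abp,abz,afp,alv,aov,aoz,avz,bfo,bfz,blo,blp,boz,flo,flv,flz,fop,fov] rk=17  ker:foz,lov,loz,lvz,ovz
b_1=(26−7)−17=2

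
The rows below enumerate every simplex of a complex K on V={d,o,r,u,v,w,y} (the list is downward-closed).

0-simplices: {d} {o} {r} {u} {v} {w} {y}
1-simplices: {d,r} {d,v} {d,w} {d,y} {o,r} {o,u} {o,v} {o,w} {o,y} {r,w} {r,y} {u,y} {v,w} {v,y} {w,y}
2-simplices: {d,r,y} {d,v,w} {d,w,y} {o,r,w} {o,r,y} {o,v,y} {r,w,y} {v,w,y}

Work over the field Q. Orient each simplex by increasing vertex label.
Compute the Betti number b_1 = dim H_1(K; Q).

b_1=1

n_0=7 n_1=15 n_2=8  [Q]
∂1: piv[dr,dv,dw,dy,or,ou] rk=6  ker:ov,ow,oy,rw,ry,uy,vw,vy,wy
∂2: piv[dry,dvw,dwy,orw,ory,ovy,rwy,vwy] rk=8
b_1=(15−6)−8=1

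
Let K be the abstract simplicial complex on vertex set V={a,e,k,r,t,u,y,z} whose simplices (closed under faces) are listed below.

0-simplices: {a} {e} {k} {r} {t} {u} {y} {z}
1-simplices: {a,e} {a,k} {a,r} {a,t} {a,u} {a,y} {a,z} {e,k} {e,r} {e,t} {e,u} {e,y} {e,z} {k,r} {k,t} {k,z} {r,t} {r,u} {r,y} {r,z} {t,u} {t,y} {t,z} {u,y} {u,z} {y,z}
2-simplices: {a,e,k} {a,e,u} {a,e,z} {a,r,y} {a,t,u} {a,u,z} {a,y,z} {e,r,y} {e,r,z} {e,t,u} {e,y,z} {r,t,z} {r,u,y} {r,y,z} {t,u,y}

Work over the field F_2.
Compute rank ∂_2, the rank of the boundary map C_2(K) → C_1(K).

n_0=8 n_1=26 n_2=15  [Z2]
∂1: piv[ae,ak,ar,at,au,ay,az] rk=7  ker:ek,er,et,eu,ey,ez,kr,kt,kz,rt,ru,ry,rz,tu,ty,tz,uy,uz,yz
∂2: piv[aek,aeu,aez,ary,atu,auz,ayz,ery,erz,etu,eyz,rtz,ruy,tuy] rk=14  ker:ryz
rk∂_2=14

rank∂_2=14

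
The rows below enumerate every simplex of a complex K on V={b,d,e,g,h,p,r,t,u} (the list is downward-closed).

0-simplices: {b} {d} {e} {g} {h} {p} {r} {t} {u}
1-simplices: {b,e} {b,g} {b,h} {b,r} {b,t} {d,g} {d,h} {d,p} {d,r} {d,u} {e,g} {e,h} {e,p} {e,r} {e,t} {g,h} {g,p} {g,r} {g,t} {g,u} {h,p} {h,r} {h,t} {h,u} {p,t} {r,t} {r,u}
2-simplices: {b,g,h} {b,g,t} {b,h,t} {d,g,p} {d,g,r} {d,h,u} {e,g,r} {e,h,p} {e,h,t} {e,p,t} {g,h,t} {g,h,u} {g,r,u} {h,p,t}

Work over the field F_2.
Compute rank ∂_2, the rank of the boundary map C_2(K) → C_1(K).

rank∂_2=12

n_0=9 n_1=27 n_2=14  [Z2]
∂1: piv[be,bg,bh,br,bt,dg,dp,du] rk=8  ker:dh,dr,eg,eh,ep,er,et,gh,gp,gr,gt,gu,hp,hr,ht,hu,pt,rt,ru
∂2: piv[bgh,bgt,bht,dgp,dgr,dhu,egr,ehp,eht,ept,ghu,gru] rk=12  ker:ght,hpt
rk∂_2=12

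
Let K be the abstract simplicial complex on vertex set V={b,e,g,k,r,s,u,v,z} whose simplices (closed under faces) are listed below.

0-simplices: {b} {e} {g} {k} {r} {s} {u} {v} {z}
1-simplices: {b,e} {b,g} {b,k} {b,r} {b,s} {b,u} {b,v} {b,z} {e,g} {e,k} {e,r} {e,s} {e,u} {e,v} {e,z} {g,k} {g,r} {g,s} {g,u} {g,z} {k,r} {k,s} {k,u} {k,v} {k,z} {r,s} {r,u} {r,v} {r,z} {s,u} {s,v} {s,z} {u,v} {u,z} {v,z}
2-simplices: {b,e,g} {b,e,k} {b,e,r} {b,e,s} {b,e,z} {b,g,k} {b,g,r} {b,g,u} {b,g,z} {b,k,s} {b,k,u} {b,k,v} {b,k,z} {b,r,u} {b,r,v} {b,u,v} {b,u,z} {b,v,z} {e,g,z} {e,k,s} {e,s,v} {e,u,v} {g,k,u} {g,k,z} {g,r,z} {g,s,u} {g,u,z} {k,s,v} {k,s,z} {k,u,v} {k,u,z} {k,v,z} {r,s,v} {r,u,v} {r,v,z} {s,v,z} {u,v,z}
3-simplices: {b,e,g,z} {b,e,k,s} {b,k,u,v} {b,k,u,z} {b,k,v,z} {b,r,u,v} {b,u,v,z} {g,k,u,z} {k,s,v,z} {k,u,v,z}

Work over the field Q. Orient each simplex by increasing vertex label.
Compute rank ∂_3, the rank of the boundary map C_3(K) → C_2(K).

rank∂_3=9

n_0=9 n_1=35 n_2=37 n_3=10  [Q]
∂1: piv[be,bg,bk,br,bs,bu,bv,bz] rk=8  ker:eg,ek,er,es,eu,ev,ez,gk,gr,gs,gu,gz,kr,ks,ku,kv,kz,rs,ru,rv,rz,su,sv,sz,uv,uz,vz
∂2: piv[beg,bek,ber,bes,bez,bgk,bgr,bgu,bgz,bks,bku,bkv,bkz,bru,brv,buv,buz,bvz,esv,euv,grz,gsu,ksv,ksz,rsv] rk=25  ker:egz,eks,gku,gkz,guz,kuv,kuz,kvz,ruv,rvz,svz,uvz
∂3: piv[begz,beks,bkuv,bkuz,bkvz,bruv,buvz,gkuz,ksvz] rk=9  ker:kuvz
rk∂_3=9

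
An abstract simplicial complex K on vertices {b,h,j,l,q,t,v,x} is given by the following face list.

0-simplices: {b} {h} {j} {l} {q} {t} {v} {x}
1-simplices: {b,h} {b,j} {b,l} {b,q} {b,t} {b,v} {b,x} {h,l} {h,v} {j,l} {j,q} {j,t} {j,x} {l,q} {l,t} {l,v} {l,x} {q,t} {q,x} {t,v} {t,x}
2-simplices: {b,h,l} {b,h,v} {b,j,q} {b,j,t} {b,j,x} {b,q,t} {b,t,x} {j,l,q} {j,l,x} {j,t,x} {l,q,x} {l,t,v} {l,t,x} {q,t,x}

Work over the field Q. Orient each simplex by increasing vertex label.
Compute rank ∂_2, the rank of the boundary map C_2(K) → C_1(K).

n_0=8 n_1=21 n_2=14  [Q]
∂1: piv[bh,bj,bl,bq,bt,bv,bx] rk=7  ker:hl,hv,jl,jq,jt,jx,lq,lt,lv,lx,qt,qx,tv,tx
∂2: piv[bhl,bhv,bjq,bjt,bjx,bqt,btx,jlq,jlx,lqx,ltv,ltx] rk=12  ker:jtx,qtx
rk∂_2=12

rank∂_2=12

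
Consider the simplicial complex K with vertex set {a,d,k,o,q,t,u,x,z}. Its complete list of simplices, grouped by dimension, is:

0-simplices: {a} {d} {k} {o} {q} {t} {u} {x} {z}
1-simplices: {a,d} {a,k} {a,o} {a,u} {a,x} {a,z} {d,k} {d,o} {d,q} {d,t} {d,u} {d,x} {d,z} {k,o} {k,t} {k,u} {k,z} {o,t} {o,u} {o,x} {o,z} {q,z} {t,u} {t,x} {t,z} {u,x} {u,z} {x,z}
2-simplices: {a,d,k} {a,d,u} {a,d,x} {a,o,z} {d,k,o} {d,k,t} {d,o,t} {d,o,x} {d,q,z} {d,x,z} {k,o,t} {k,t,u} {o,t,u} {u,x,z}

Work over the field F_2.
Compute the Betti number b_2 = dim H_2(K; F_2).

n_0=9 n_1=28 n_2=14  [Z2]
∂1: piv[ad,ak,ao,au,ax,az,dq,dt] rk=8  ker:dk,do,du,dx,dz,ko,kt,ku,kz,ot,ou,ox,oz,qz,tu,tx,tz,ux,uz,xz
∂2: piv[adk,adu,adx,aoz,dko,dkt,dot,dox,dqz,dxz,ktu,otu,uxz] rk=13  ker:kot
b_2=(14−13)−0=1

b_2=1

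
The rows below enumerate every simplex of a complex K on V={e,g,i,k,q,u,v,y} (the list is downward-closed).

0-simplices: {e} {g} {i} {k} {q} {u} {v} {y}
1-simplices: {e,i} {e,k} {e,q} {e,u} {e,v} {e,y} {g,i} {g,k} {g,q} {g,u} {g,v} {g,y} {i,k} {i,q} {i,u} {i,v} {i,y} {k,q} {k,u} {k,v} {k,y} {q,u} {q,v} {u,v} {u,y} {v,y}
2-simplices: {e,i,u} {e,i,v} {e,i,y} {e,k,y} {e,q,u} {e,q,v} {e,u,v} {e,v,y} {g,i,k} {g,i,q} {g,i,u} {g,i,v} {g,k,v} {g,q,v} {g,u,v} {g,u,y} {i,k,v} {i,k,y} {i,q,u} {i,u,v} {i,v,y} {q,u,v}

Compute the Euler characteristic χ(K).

χ(K)=4

n_0=8 n_1=26 n_2=22
χ=+8−26+22=4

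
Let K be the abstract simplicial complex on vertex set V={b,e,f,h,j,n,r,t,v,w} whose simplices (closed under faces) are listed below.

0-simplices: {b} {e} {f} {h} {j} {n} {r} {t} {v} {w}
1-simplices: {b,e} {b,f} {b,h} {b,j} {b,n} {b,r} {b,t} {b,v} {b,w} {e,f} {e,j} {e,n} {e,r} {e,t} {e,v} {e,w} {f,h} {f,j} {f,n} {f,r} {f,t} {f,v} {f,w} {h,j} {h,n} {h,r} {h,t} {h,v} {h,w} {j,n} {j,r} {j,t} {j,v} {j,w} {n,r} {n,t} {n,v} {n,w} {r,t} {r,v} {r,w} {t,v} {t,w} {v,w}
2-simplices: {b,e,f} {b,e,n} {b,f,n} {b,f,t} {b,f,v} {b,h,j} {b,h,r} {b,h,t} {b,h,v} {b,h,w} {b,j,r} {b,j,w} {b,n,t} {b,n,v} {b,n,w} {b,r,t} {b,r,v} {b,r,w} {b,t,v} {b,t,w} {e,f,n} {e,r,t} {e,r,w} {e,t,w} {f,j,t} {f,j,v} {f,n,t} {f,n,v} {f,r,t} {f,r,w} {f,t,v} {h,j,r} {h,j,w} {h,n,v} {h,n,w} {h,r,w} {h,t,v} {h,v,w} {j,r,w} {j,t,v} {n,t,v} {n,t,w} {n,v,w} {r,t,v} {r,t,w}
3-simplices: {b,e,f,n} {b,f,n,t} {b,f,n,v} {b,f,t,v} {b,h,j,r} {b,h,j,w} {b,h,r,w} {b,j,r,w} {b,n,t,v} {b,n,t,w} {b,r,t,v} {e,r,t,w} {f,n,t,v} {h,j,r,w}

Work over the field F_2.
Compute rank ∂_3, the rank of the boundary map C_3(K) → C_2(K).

n_0=10 n_1=44 n_2=45 n_3=14  [Z2]
∂1: piv[be,bf,bh,bj,bn,br,bt,bv,bw] rk=9  ker:ef,ej,en,er,et,ev,ew,fh,fj,fn,fr,ft,fv,fw,hj,hn,hr,ht,hv,hw,jn,jr,jt,jv,jw,nr,nt,nv,nw,rt,rv,rw,tv,tw,vw
∂2: piv[bef,ben,bfn,bft,bfv,bhj,bhr,bht,bhv,bhw,bjr,bjw,bnt,bnv,bnw,brt,brv,brw,btv,btw,ert,erw,fjt,fjv,frt,frw,hnv,hvw] rk=28  ker:efn,etw,fnt,fnv,ftv,hjr,hjw,hnw,hrw,htv,jrw,jtv,ntv,ntw,nvw,rtv,rtw
∂3: piv[befn,bfnt,bfnv,bftv,bhjr,bhjw,bhrw,bjrw,bntv,bntw,brtv,ertw] rk=12  ker:fntv,hjrw
rk∂_3=12

rank∂_3=12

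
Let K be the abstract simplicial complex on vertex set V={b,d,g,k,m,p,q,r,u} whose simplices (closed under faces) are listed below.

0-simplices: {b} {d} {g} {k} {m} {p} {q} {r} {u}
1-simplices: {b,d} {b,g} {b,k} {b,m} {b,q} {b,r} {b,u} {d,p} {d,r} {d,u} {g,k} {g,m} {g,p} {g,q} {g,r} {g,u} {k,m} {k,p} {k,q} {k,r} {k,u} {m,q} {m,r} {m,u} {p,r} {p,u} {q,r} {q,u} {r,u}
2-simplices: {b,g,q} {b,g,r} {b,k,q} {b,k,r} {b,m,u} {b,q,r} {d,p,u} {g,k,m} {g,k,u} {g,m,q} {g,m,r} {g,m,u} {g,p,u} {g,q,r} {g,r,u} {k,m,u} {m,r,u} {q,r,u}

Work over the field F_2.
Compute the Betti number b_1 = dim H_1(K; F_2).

b_1=6

n_0=9 n_1=29 n_2=18  [Z2]
∂1: piv[bd,bg,bk,bm,bq,br,bu,dp] rk=8  ker:dr,du,gk,gm,gp,gq,gr,gu,km,kp,kq,kr,ku,mq,mr,mu,pr,pu,qr,qu,ru
∂2: piv[bgq,bgr,bkq,bkr,bmu,bqr,dpu,gkm,gku,gmq,gmr,gmu,gpu,gru,qru] rk=15  ker:gqr,kmu,mru
b_1=(29−8)−15=6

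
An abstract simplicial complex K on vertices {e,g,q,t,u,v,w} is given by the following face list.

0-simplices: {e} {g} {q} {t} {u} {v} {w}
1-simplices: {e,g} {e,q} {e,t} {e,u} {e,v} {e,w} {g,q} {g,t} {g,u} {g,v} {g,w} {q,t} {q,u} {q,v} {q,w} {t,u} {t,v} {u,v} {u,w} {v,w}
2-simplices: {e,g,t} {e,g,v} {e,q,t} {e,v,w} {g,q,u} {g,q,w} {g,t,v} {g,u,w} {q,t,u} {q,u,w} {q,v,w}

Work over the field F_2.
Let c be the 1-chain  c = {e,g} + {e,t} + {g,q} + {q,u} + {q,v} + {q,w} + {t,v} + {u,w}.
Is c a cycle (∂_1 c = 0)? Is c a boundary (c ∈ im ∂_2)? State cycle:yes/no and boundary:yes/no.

n_0=7 n_1=20 n_2=11  [Z2]
∂1: piv[eg,eq,et,eu,ev,ew] rk=6  ker:gq,gt,gu,gv,gw,qt,qu,qv,qw,tu,tv,uv,uw,vw
∂2: piv[egt,egv,eqt,evw,gqu,gqw,gtv,guw,qtu,qvw] rk=10  ker:quw
∂1c = 0
c vs im∂2: residual ≠ 0 ⇒ not boundary

cycle:yes boundary:no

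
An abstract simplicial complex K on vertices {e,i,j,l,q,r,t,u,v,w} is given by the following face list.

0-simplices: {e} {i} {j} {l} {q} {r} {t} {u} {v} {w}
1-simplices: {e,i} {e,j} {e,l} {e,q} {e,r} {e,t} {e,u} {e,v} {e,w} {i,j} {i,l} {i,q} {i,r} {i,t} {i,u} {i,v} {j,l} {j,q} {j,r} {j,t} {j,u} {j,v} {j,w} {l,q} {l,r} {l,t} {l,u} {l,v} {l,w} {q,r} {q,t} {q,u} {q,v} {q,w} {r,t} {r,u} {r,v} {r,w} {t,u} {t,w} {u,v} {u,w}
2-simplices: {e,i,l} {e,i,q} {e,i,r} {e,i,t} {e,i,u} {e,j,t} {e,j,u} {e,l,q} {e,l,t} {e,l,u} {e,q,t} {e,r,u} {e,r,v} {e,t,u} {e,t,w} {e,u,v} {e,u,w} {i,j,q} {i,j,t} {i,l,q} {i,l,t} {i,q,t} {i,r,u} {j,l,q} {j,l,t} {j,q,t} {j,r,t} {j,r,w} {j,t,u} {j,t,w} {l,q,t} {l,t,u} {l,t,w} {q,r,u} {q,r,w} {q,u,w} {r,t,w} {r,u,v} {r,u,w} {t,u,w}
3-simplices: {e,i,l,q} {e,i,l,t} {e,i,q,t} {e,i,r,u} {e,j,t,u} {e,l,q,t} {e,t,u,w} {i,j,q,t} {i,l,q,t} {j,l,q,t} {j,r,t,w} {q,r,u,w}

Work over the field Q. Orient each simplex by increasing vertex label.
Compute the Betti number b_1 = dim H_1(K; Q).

b_1=6

n_0=10 n_1=42 n_2=40 n_3=12  [Q]
∂1: piv[ei,ej,el,eq,er,et,eu,ev,ew] rk=9  ker:ij,il,iq,ir,it,iu,iv,jl,jq,jr,jt,ju,jv,jw,lq,lr,lt,lu,lv,lw,qr,qt,qu,qv,qw,rt,ru,rv,rw,tu,tw,uv,uw
∂2: piv[eil,eiq,eir,eit,eiu,ejt,eju,elq,elt,elu,eqt,eru,erv,etu,etw,euv,euw,ijq,ijt,jlq,jrt,jrw,jtw,ltw,qru,qrw,quw] rk=27  ker:ilq,ilt,iqt,iru,jlt,jqt,jtu,lqt,ltu,rtw,ruv,ruw,tuw
∂3: piv[eilq,eilt,eiqt,eiru,ejtu,elqt,etuw,ijqt,jlqt,jrtw,qruw] rk=11  ker:ilqt
b_1=(42−9)−27=6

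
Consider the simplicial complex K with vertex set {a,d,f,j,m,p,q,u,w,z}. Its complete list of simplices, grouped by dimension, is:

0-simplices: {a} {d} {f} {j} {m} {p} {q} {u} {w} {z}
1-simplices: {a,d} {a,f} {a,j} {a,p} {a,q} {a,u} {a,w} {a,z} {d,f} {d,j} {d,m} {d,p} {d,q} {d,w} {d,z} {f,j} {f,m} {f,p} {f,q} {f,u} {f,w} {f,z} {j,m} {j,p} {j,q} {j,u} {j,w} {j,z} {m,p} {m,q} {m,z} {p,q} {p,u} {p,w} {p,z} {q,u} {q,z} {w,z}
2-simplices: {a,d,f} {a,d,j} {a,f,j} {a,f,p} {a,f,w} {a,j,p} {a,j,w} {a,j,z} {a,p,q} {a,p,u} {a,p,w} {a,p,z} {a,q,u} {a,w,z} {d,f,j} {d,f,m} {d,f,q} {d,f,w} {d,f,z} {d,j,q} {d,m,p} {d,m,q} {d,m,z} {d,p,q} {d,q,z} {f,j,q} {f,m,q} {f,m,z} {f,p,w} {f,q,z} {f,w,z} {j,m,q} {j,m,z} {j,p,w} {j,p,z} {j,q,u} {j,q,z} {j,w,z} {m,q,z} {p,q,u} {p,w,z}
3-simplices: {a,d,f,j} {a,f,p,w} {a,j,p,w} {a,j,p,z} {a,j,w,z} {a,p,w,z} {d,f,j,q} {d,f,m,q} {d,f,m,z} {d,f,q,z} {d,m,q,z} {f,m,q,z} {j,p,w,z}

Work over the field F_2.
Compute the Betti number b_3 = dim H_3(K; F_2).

n_0=10 n_1=38 n_2=41 n_3=13  [Z2]
∂1: piv[ad,af,aj,ap,aq,au,aw,az,dm] rk=9  ker:df,dj,dp,dq,dw,dz,fj,fm,fp,fq,fu,fw,fz,jm,jp,jq,ju,jw,jz,mp,mq,mz,pq,pu,pw,pz,qu,qz,wz
∂2: piv[adf,adj,afj,afp,afw,ajp,ajw,ajz,apq,apu,apw,apz,aqu,awz,dfm,dfq,dfw,dfz,djq,dmp,dmq,dmz,dpq,dqz,fwz,jmq,jqu] rk=27  ker:dfj,fjq,fmq,fmz,fpw,fqz,jmz,jpw,jpz,jqz,jwz,mqz,pqu,pwz
∂3: piv[adfj,afpw,ajpw,ajpz,ajwz,apwz,dfjq,dfmq,dfmz,dfqz,dmqz] rk=11  ker:fmqz,jpwz
b_3=(13−11)−0=2

b_3=2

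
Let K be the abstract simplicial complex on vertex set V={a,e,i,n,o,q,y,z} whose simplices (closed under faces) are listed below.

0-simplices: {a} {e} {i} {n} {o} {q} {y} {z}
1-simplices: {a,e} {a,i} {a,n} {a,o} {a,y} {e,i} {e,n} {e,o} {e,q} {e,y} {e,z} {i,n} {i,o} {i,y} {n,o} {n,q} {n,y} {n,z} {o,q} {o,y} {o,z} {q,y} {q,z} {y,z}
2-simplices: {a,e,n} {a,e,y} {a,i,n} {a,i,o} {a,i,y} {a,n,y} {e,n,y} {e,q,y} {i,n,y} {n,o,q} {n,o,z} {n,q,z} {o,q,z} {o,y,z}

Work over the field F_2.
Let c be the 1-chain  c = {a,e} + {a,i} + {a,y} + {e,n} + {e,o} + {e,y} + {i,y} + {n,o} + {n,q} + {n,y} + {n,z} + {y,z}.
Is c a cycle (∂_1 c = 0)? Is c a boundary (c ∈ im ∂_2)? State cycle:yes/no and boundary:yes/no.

cycle:no boundary:no

n_0=8 n_1=24 n_2=14  [Z2]
∂1: piv[ae,ai,an,ao,ay,eq,ez] rk=7  ker:ei,en,eo,ey,in,io,iy,no,nq,ny,nz,oq,oy,oz,qy,qz,yz
∂2: piv[aen,aey,ain,aio,aiy,any,eqy,noq,noz,nqz,oyz] rk=11  ker:eny,iny,oqz
∂1c = {a} + {n} + {q} + {y}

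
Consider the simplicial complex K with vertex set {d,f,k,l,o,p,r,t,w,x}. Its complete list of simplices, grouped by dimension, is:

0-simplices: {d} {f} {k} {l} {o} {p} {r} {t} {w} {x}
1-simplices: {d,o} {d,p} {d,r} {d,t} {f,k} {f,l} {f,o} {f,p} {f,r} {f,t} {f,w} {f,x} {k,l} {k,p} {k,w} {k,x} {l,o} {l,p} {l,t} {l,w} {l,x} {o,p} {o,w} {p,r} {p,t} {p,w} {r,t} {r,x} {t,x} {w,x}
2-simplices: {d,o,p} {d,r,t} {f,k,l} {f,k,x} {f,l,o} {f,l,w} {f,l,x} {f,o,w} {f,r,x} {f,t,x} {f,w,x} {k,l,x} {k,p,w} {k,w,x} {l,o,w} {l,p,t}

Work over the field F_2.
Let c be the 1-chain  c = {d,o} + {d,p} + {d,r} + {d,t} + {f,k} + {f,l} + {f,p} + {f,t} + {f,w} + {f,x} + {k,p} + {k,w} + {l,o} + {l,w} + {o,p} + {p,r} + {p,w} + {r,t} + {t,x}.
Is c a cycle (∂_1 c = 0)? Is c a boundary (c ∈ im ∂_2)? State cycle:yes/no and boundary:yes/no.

n_0=10 n_1=30 n_2=16  [Z2]
∂1: piv[do,dp,dr,dt,fk,fl,fo,fw,fx] rk=9  ker:fp,fr,ft,kl,kp,kw,kx,lo,lp,lt,lw,lx,op,ow,pr,pt,pw,rt,rx,tx,wx
∂2: piv[dop,drt,fkl,fkx,flo,flw,flx,fow,frx,ftx,fwx,kpw,kwx,lpt] rk=14  ker:klx,low
∂1c = {k} + {l} + {o} + {r}

cycle:no boundary:no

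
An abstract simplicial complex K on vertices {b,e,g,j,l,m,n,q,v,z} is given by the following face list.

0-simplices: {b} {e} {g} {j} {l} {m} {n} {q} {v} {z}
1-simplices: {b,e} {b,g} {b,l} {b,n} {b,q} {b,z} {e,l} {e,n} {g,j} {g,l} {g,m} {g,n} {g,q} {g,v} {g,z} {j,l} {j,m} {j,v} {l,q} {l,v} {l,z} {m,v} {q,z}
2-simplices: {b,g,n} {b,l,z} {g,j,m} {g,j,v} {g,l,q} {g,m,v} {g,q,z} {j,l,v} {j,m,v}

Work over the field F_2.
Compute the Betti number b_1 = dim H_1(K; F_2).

b_1=6

n_0=10 n_1=23 n_2=9  [Z2]
∂1: piv[be,bg,bl,bn,bq,bz,gj,gm,gv] rk=9  ker:el,en,gl,gn,gq,gz,jl,jm,jv,lq,lv,lz,mv,qz
∂2: piv[bgn,blz,gjm,gjv,glq,gmv,gqz,jlv] rk=8  ker:jmv
b_1=(23−9)−8=6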